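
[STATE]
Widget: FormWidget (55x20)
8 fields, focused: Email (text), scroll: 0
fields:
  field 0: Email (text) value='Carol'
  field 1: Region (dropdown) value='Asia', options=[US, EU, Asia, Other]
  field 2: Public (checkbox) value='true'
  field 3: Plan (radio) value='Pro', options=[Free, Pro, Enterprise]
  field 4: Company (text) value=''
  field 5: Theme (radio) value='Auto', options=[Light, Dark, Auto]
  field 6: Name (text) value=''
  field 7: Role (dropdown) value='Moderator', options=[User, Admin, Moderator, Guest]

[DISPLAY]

> Email:      [Carol                                  ]
  Region:     [Asia                                  ▼]
  Public:     [x]                                      
  Plan:       ( ) Free  (●) Pro  ( ) Enterprise        
  Company:    [                                       ]
  Theme:      ( ) Light  ( ) Dark  (●) Auto            
  Name:       [                                       ]
  Role:       [Moderator                             ▼]
                                                       
                                                       
                                                       
                                                       
                                                       
                                                       
                                                       
                                                       
                                                       
                                                       
                                                       
                                                       


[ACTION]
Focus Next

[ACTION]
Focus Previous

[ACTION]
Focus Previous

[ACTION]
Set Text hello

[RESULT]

  Email:      [Carol                                  ]
  Region:     [Asia                                  ▼]
  Public:     [x]                                      
  Plan:       ( ) Free  (●) Pro  ( ) Enterprise        
  Company:    [                                       ]
  Theme:      ( ) Light  ( ) Dark  (●) Auto            
  Name:       [                                       ]
> Role:       [Moderator                             ▼]
                                                       
                                                       
                                                       
                                                       
                                                       
                                                       
                                                       
                                                       
                                                       
                                                       
                                                       
                                                       


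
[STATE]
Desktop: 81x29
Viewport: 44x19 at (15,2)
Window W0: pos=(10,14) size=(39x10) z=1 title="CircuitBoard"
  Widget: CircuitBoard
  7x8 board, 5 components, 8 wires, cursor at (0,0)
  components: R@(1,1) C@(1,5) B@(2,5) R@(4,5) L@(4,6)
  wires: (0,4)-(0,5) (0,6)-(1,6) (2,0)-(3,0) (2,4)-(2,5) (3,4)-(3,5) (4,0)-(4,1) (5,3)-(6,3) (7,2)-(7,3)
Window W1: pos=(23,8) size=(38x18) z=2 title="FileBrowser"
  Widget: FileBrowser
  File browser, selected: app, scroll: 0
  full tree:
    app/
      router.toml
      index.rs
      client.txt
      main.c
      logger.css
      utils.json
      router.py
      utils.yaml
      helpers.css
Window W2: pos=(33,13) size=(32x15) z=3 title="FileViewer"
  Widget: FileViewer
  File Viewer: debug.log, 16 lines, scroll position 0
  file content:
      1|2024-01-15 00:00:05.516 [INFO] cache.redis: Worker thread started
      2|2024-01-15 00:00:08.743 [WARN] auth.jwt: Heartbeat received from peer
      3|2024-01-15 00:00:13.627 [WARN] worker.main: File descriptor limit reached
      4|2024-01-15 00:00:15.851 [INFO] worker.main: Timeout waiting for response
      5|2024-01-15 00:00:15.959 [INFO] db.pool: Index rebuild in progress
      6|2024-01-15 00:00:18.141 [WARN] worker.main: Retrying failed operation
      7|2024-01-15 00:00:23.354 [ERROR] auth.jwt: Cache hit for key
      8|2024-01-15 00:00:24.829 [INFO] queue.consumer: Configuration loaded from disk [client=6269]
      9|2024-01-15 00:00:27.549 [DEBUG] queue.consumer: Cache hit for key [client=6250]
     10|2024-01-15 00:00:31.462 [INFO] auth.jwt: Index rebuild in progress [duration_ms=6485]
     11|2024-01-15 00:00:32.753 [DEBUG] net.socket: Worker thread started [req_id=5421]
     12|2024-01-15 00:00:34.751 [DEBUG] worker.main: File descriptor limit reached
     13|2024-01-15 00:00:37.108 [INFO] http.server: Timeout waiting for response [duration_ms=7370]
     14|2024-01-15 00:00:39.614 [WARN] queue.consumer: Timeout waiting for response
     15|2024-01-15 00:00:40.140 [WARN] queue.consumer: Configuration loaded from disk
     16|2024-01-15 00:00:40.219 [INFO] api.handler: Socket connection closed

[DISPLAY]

                                            
                                            
                                            
                                            
                                            
                                            
        ┏━━━━━━━━━━━━━━━━━━━━━━━━━━━━━━━━━━━
        ┃ FileBrowser                       
        ┠───────────────────────────────────
        ┃> [-] app/                         
        ┃    router.toml                    
        ┃    index┏━━━━━━━━━━━━━━━━━━━━━━━━━
━━━━━━━━┃    clien┃ FileViewer              
cuitBoar┃    main.┠─────────────────────────
────────┃    logge┃2024-01-15 00:00:05.516 [
 1 2 3 4┃    utils┃2024-01-15 00:00:08.743 [
.]      ┃    route┃2024-01-15 00:00:13.627 [
        ┃    utils┃2024-01-15 00:00:15.851 [
    R   ┃    helpe┃2024-01-15 00:00:15.959 [


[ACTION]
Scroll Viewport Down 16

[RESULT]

        ┠───────────────────────────────────
        ┃> [-] app/                         
        ┃    router.toml                    
        ┃    index┏━━━━━━━━━━━━━━━━━━━━━━━━━
━━━━━━━━┃    clien┃ FileViewer              
cuitBoar┃    main.┠─────────────────────────
────────┃    logge┃2024-01-15 00:00:05.516 [
 1 2 3 4┃    utils┃2024-01-15 00:00:08.743 [
.]      ┃    route┃2024-01-15 00:00:13.627 [
        ┃    utils┃2024-01-15 00:00:15.851 [
    R   ┃    helpe┃2024-01-15 00:00:15.959 [
        ┃         ┃2024-01-15 00:00:18.141 [
·       ┃         ┃2024-01-15 00:00:23.354 [
━━━━━━━━┃         ┃2024-01-15 00:00:24.829 [
        ┃         ┃2024-01-15 00:00:27.549 [
        ┗━━━━━━━━━┃2024-01-15 00:00:31.462 [
                  ┃2024-01-15 00:00:32.753 [
                  ┗━━━━━━━━━━━━━━━━━━━━━━━━━
                                            


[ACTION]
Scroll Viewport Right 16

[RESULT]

─────────────────────────────┨              
pp/                          ┃              
ter.toml                     ┃              
ex┏━━━━━━━━━━━━━━━━━━━━━━━━━━━━━━┓          
en┃ FileViewer                   ┃          
n.┠──────────────────────────────┨          
ge┃2024-01-15 00:00:05.516 [INFO▲┃          
ls┃2024-01-15 00:00:08.743 [WARN█┃          
te┃2024-01-15 00:00:13.627 [WARN░┃          
ls┃2024-01-15 00:00:15.851 [INFO░┃          
pe┃2024-01-15 00:00:15.959 [INFO░┃          
  ┃2024-01-15 00:00:18.141 [WARN░┃          
  ┃2024-01-15 00:00:23.354 [ERRO░┃          
  ┃2024-01-15 00:00:24.829 [INFO░┃          
  ┃2024-01-15 00:00:27.549 [DEBU░┃          
━━┃2024-01-15 00:00:31.462 [INFO░┃          
  ┃2024-01-15 00:00:32.753 [DEBU▼┃          
  ┗━━━━━━━━━━━━━━━━━━━━━━━━━━━━━━┛          
                                            


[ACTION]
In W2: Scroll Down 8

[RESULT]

─────────────────────────────┨              
pp/                          ┃              
ter.toml                     ┃              
ex┏━━━━━━━━━━━━━━━━━━━━━━━━━━━━━━┓          
en┃ FileViewer                   ┃          
n.┠──────────────────────────────┨          
ge┃2024-01-15 00:00:18.141 [WARN▲┃          
ls┃2024-01-15 00:00:23.354 [ERRO░┃          
te┃2024-01-15 00:00:24.829 [INFO░┃          
ls┃2024-01-15 00:00:27.549 [DEBU░┃          
pe┃2024-01-15 00:00:31.462 [INFO░┃          
  ┃2024-01-15 00:00:32.753 [DEBU░┃          
  ┃2024-01-15 00:00:34.751 [DEBU░┃          
  ┃2024-01-15 00:00:37.108 [INFO░┃          
  ┃2024-01-15 00:00:39.614 [WARN░┃          
━━┃2024-01-15 00:00:40.140 [WARN█┃          
  ┃2024-01-15 00:00:40.219 [INFO▼┃          
  ┗━━━━━━━━━━━━━━━━━━━━━━━━━━━━━━┛          
                                            


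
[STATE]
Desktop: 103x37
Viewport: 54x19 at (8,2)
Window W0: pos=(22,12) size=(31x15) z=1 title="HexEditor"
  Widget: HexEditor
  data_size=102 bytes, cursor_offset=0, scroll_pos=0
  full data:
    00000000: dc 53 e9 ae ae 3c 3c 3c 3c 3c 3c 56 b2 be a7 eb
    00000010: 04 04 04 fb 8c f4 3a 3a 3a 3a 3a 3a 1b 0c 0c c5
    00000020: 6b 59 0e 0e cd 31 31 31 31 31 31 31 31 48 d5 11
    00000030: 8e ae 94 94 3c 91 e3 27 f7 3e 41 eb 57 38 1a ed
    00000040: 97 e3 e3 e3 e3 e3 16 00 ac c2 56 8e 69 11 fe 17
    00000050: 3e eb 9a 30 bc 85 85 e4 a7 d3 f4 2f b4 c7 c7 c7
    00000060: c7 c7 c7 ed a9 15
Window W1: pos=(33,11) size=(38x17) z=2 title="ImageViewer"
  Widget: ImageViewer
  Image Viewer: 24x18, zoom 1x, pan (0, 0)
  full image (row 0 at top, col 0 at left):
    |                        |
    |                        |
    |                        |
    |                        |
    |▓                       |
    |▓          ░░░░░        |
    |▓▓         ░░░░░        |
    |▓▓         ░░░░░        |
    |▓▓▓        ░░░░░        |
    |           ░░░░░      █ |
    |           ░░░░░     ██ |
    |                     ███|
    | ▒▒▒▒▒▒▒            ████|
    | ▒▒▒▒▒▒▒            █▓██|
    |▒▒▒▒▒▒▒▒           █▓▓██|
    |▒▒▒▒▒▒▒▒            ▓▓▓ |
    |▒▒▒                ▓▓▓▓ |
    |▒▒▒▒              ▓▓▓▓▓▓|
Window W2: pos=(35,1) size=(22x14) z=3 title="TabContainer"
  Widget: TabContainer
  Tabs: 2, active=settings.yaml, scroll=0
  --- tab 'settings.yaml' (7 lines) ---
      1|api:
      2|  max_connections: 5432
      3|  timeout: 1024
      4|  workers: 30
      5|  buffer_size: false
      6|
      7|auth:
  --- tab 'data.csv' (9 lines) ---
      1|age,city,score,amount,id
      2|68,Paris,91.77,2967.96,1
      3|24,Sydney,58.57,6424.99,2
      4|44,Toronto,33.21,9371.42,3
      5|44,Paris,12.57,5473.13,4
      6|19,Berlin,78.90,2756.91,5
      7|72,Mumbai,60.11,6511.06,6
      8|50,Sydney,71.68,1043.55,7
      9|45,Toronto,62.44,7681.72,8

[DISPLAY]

                           ┃ TabContainer       ┃     
                           ┠────────────────────┨     
                           ┃[settings.yaml]│ dat┃     
                           ┃────────────────────┃     
                           ┃api:                ┃     
                           ┃  max_connections: 5┃     
                           ┃  timeout: 1024     ┃     
                           ┃  workers: 30       ┃     
                           ┃  buffer_size: false┃     
                         ┏━┃                    ┃━━━━━
              ┏━━━━━━━━━━┃ ┃auth:               ┃     
              ┃ HexEditor┠─┃                    ┃─────
              ┠──────────┃ ┗━━━━━━━━━━━━━━━━━━━━┛     
              ┃00000000  ┃                            
              ┃00000010  ┃                            
              ┃00000020  ┃                            
              ┃00000030  ┃▓                           
              ┃00000040  ┃▓          ░░░░░            
              ┃00000050  ┃▓▓         ░░░░░            


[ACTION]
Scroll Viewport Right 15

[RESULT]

            ┃ TabContainer       ┃                    
            ┠────────────────────┨                    
            ┃[settings.yaml]│ dat┃                    
            ┃────────────────────┃                    
            ┃api:                ┃                    
            ┃  max_connections: 5┃                    
            ┃  timeout: 1024     ┃                    
            ┃  workers: 30       ┃                    
            ┃  buffer_size: false┃                    
          ┏━┃                    ┃━━━━━━━━━━━━━┓      
━━━━━━━━━━┃ ┃auth:               ┃             ┃      
 HexEditor┠─┃                    ┃─────────────┨      
──────────┃ ┗━━━━━━━━━━━━━━━━━━━━┛             ┃      
00000000  ┃                                    ┃      
00000010  ┃                                    ┃      
00000020  ┃                                    ┃      
00000030  ┃▓                                   ┃      
00000040  ┃▓          ░░░░░                    ┃      
00000050  ┃▓▓         ░░░░░                    ┃      


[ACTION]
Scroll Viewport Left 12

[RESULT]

                        ┃ TabContainer       ┃        
                        ┠────────────────────┨        
                        ┃[settings.yaml]│ dat┃        
                        ┃────────────────────┃        
                        ┃api:                ┃        
                        ┃  max_connections: 5┃        
                        ┃  timeout: 1024     ┃        
                        ┃  workers: 30       ┃        
                        ┃  buffer_size: false┃        
                      ┏━┃                    ┃━━━━━━━━
           ┏━━━━━━━━━━┃ ┃auth:               ┃        
           ┃ HexEditor┠─┃                    ┃────────
           ┠──────────┃ ┗━━━━━━━━━━━━━━━━━━━━┛        
           ┃00000000  ┃                               
           ┃00000010  ┃                               
           ┃00000020  ┃                               
           ┃00000030  ┃▓                              
           ┃00000040  ┃▓          ░░░░░               
           ┃00000050  ┃▓▓         ░░░░░               


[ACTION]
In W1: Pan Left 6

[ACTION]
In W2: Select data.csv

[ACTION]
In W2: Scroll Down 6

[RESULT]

                        ┃ TabContainer       ┃        
                        ┠────────────────────┨        
                        ┃ settings.yaml │[dat┃        
                        ┃────────────────────┃        
                        ┃72,Mumbai,60.11,6511┃        
                        ┃50,Sydney,71.68,1043┃        
                        ┃45,Toronto,62.44,768┃        
                        ┃                    ┃        
                        ┃                    ┃        
                      ┏━┃                    ┃━━━━━━━━
           ┏━━━━━━━━━━┃ ┃                    ┃        
           ┃ HexEditor┠─┃                    ┃────────
           ┠──────────┃ ┗━━━━━━━━━━━━━━━━━━━━┛        
           ┃00000000  ┃                               
           ┃00000010  ┃                               
           ┃00000020  ┃                               
           ┃00000030  ┃▓                              
           ┃00000040  ┃▓          ░░░░░               
           ┃00000050  ┃▓▓         ░░░░░               


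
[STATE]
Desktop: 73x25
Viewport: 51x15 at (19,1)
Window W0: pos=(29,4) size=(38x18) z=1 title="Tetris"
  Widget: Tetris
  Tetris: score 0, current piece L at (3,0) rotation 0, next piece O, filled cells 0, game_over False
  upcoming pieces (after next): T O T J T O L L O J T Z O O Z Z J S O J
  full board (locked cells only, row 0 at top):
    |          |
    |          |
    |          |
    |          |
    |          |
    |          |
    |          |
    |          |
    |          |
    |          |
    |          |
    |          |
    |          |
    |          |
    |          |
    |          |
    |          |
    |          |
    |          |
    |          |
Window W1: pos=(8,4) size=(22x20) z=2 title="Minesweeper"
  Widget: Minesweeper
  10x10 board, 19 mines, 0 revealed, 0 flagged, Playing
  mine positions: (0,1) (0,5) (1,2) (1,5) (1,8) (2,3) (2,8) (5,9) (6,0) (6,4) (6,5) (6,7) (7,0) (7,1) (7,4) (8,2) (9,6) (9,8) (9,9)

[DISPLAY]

                                                   
                                                   
                                                   
━━━━━━━━━━┓━━━━━━━━━━━━━━━━━━━━━━━━━━━━━━━━━━━━┓   
er        ┃ Tetris                             ┃   
──────────┨────────────────────────────────────┨   
          ┃          │Next:                    ┃   
          ┃          │▓▓                       ┃   
          ┃          │▓▓                       ┃   
          ┃          │                         ┃   
          ┃          │                         ┃   
          ┃          │                         ┃   
          ┃          │Score:                   ┃   
          ┃          │0                        ┃   
          ┃          │                         ┃   


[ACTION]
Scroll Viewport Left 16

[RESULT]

                                                   
                                                   
                                                   
     ┏━━━━━━━━━━━━━━━━━━━━┓━━━━━━━━━━━━━━━━━━━━━━━━
     ┃ Minesweeper        ┃ Tetris                 
     ┠────────────────────┨────────────────────────
     ┃■■■■■■■■■■          ┃          │Next:        
     ┃■■■■■■■■■■          ┃          │▓▓           
     ┃■■■■■■■■■■          ┃          │▓▓           
     ┃■■■■■■■■■■          ┃          │             
     ┃■■■■■■■■■■          ┃          │             
     ┃■■■■■■■■■■          ┃          │             
     ┃■■■■■■■■■■          ┃          │Score:       
     ┃■■■■■■■■■■          ┃          │0            
     ┃■■■■■■■■■■          ┃          │             


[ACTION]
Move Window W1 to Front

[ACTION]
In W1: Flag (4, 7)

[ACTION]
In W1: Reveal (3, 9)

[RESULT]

                                                   
                                                   
                                                   
     ┏━━━━━━━━━━━━━━━━━━━━┓━━━━━━━━━━━━━━━━━━━━━━━━
     ┃ Minesweeper        ┃ Tetris                 
     ┠────────────────────┨────────────────────────
     ┃■■■■■■■■■■          ┃          │Next:        
     ┃■■■■■■■■■■          ┃          │▓▓           
     ┃■■■■■■■■■■          ┃          │▓▓           
     ┃■■■■■■■■■1          ┃          │             
     ┃■■■■■■■⚑■■          ┃          │             
     ┃■■■■■■■■■■          ┃          │             
     ┃■■■■■■■■■■          ┃          │Score:       
     ┃■■■■■■■■■■          ┃          │0            
     ┃■■■■■■■■■■          ┃          │             


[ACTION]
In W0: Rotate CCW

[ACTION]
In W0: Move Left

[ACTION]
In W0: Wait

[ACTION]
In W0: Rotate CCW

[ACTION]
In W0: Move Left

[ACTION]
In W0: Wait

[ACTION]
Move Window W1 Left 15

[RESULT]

                                                   
                                                   
                                                   
━━━━━━━━━━━━━━━━━━┓       ┏━━━━━━━━━━━━━━━━━━━━━━━━
inesweeper        ┃       ┃ Tetris                 
──────────────────┨       ┠────────────────────────
■■■■■■■■          ┃       ┃          │Next:        
■■■■■■■■          ┃       ┃          │▓▓           
■■■■■■■■          ┃       ┃          │▓▓           
■■■■■■■1          ┃       ┃          │             
■■■■■⚑■■          ┃       ┃          │             
■■■■■■■■          ┃       ┃          │             
■■■■■■■■          ┃       ┃          │Score:       
■■■■■■■■          ┃       ┃          │0            
■■■■■■■■          ┃       ┃          │             


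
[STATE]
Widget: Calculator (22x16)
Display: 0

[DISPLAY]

                     0
┌───┬───┬───┬───┐     
│ 7 │ 8 │ 9 │ ÷ │     
├───┼───┼───┼───┤     
│ 4 │ 5 │ 6 │ × │     
├───┼───┼───┼───┤     
│ 1 │ 2 │ 3 │ - │     
├───┼───┼───┼───┤     
│ 0 │ . │ = │ + │     
├───┼───┼───┼───┤     
│ C │ MC│ MR│ M+│     
└───┴───┴───┴───┘     
                      
                      
                      
                      


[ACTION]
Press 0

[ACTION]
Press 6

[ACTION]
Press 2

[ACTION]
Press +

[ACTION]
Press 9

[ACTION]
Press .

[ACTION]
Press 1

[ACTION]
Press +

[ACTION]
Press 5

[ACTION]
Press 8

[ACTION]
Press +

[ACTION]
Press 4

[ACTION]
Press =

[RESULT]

                 133.1
┌───┬───┬───┬───┐     
│ 7 │ 8 │ 9 │ ÷ │     
├───┼───┼───┼───┤     
│ 4 │ 5 │ 6 │ × │     
├───┼───┼───┼───┤     
│ 1 │ 2 │ 3 │ - │     
├───┼───┼───┼───┤     
│ 0 │ . │ = │ + │     
├───┼───┼───┼───┤     
│ C │ MC│ MR│ M+│     
└───┴───┴───┴───┘     
                      
                      
                      
                      


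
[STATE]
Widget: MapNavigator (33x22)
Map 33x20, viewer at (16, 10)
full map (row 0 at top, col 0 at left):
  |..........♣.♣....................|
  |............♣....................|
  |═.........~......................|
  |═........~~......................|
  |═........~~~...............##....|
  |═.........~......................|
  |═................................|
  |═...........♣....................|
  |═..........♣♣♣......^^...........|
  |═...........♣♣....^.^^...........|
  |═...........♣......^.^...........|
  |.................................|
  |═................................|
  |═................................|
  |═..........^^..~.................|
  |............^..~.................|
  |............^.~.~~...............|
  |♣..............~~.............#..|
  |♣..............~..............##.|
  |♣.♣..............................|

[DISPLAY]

                                 
..........♣.♣....................
............♣....................
═.........~......................
═........~~......................
═........~~~...............##....
═.........~......................
═................................
═...........♣....................
═..........♣♣♣......^^...........
═...........♣♣....^.^^...........
═...........♣...@..^.^...........
.................................
═................................
═................................
═..........^^..~.................
............^..~.................
............^.~.~~...............
♣..............~~.............#..
♣..............~..............##.
♣.♣..............................
                                 


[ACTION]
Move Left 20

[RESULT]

                                 
                ..........♣.♣....
                ............♣....
                ═.........~......
                ═........~~......
                ═........~~~.....
                ═.........~......
                ═................
                ═...........♣....
                ═..........♣♣♣...
                ═...........♣♣...
                @...........♣....
                .................
                ═................
                ═................
                ═..........^^..~.
                ............^..~.
                ............^.~.~
                ♣..............~~
                ♣..............~.
                ♣.♣..............
                                 


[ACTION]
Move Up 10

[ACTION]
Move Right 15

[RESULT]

                                 
                                 
                                 
                                 
                                 
                                 
                                 
                                 
                                 
                                 
                                 
 ..........♣.♣..@................
 ............♣...................
 ═.........~.....................
 ═........~~.....................
 ═........~~~...............##...
 ═.........~.....................
 ═...............................
 ═...........♣...................
 ═..........♣♣♣......^^..........
 ═...........♣♣....^.^^..........
 ═...........♣......^.^..........


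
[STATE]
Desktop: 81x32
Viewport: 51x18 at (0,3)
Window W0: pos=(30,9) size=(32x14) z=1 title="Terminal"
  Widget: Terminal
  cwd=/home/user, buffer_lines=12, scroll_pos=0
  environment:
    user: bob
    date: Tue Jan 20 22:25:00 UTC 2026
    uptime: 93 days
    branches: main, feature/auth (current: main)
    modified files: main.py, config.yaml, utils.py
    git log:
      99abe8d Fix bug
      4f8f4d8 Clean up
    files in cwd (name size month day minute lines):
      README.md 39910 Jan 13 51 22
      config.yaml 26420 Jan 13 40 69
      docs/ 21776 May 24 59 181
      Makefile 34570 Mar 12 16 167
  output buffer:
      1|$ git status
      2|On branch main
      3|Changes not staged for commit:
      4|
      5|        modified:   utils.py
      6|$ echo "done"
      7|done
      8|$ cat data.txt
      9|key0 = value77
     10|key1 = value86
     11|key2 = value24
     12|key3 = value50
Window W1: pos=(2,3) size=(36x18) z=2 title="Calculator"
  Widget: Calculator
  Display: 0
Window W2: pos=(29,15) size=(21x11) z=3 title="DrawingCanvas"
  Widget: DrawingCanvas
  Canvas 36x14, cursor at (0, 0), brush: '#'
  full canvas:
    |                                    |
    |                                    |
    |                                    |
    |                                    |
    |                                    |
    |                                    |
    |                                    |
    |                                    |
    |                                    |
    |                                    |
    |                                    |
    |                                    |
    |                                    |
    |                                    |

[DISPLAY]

  ┏━━━━━━━━━━━━━━━━━━━━━━━━━━━━━━━━━━┓             
  ┃ Calculator                       ┃             
  ┠──────────────────────────────────┨             
  ┃                                 0┃             
  ┃┌───┬───┬───┬───┐                 ┃             
  ┃│ 7 │ 8 │ 9 │ ÷ │                 ┃             
  ┃├───┼───┼───┼───┤                 ┃━━━━━━━━━━━━━
  ┃│ 4 │ 5 │ 6 │ × │                 ┃al           
  ┃├───┼───┼───┼───┤                 ┃─────────────
  ┃│ 1 │ 2 │ 3 │ - │                 ┃tatus        
  ┃├───┼───┼───┼───┤                 ┃ch main      
  ┃│ 0 │ . │ = │ + │                 ┃ not staged f
  ┃├───┼───┼───┼───┤         ┏━━━━━━━━━━━━━━━━━━━┓ 
  ┃│ C │ MC│ MR│ M+│         ┃ DrawingCanvas     ┃ 
  ┃└───┴───┴───┴───┘         ┠───────────────────┨ 
  ┃                          ┃+                  ┃ 
  ┃                          ┃                   ┃ 
  ┗━━━━━━━━━━━━━━━━━━━━━━━━━━┃                   ┃ 


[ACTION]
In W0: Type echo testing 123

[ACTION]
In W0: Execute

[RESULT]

  ┏━━━━━━━━━━━━━━━━━━━━━━━━━━━━━━━━━━┓             
  ┃ Calculator                       ┃             
  ┠──────────────────────────────────┨             
  ┃                                 0┃             
  ┃┌───┬───┬───┬───┐                 ┃             
  ┃│ 7 │ 8 │ 9 │ ÷ │                 ┃             
  ┃├───┼───┼───┼───┤                 ┃━━━━━━━━━━━━━
  ┃│ 4 │ 5 │ 6 │ × │                 ┃al           
  ┃├───┼───┼───┼───┤                 ┃─────────────
  ┃│ 1 │ 2 │ 3 │ - │                 ┃"done"       
  ┃├───┼───┼───┼───┤                 ┃             
  ┃│ 0 │ . │ = │ + │                 ┃ata.txt      
  ┃├───┼───┼───┼───┤         ┏━━━━━━━━━━━━━━━━━━━┓ 
  ┃│ C │ MC│ MR│ M+│         ┃ DrawingCanvas     ┃ 
  ┃└───┴───┴───┴───┘         ┠───────────────────┨ 
  ┃                          ┃+                  ┃ 
  ┃                          ┃                   ┃ 
  ┗━━━━━━━━━━━━━━━━━━━━━━━━━━┃                   ┃ 


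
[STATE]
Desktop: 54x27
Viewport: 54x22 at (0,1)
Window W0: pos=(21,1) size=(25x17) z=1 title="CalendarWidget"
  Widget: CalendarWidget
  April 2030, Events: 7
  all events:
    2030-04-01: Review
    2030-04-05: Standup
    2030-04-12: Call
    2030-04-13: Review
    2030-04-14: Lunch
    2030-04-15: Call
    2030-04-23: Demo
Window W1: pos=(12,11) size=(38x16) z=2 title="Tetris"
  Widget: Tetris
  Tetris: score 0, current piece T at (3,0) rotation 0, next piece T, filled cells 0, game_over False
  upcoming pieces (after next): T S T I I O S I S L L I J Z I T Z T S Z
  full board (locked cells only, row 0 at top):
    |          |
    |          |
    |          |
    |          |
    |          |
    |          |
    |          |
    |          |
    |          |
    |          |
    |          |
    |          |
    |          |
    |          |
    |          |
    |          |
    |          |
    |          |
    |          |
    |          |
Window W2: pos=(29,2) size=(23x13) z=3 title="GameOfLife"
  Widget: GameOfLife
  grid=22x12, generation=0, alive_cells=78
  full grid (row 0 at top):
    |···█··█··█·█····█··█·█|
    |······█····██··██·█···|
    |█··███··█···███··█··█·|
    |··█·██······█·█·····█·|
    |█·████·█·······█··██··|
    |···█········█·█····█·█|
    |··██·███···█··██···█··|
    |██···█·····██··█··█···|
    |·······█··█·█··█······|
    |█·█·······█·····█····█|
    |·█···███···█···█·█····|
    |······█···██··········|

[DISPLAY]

                     ┏━━━━━━━━━━━━━━━━━━━━━━━┓        
                     ┃ Calend┏━━━━━━━━━━━━━━━━━━━━━┓  
                     ┠───────┃ GameOfLife          ┃  
                     ┃       ┠─────────────────────┨  
                     ┃Mo Tu W┃Gen: 0               ┃  
                     ┃ 1*  2 ┃█··███··█···███··█··█┃  
                     ┃ 8  9 1┃··█·██······█·█·····█┃  
                     ┃15* 16 ┃█·████·█·······█··██·┃  
                     ┃22 23* ┃···█········█·█····█·┃  
                     ┃29 30  ┃··██·███···█··██···█·┃  
            ┏━━━━━━━━━━━━━━━━┃██···█·····██··█··█··┃  
            ┃ Tetris         ┃·······█··█·█··█·····┃  
            ┠────────────────┃█·█·······█·····█····┃  
            ┃          │Next:┗━━━━━━━━━━━━━━━━━━━━━┛  
            ┃          │ ▒                       ┃    
            ┃          │▒▒▒                      ┃    
            ┃          │                         ┃    
            ┃          │                         ┃    
            ┃          │                         ┃    
            ┃          │Score:                   ┃    
            ┃          │0                        ┃    
            ┃          │                         ┃    


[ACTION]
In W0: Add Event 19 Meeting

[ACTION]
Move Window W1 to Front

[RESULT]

                     ┏━━━━━━━━━━━━━━━━━━━━━━━┓        
                     ┃ Calend┏━━━━━━━━━━━━━━━━━━━━━┓  
                     ┠───────┃ GameOfLife          ┃  
                     ┃       ┠─────────────────────┨  
                     ┃Mo Tu W┃Gen: 0               ┃  
                     ┃ 1*  2 ┃█··███··█···███··█··█┃  
                     ┃ 8  9 1┃··█·██······█·█·····█┃  
                     ┃15* 16 ┃█·████·█·······█··██·┃  
                     ┃22 23* ┃···█········█·█····█·┃  
                     ┃29 30  ┃··██·███···█··██···█·┃  
            ┏━━━━━━━━━━━━━━━━━━━━━━━━━━━━━━━━━━━━┓·┃  
            ┃ Tetris                             ┃·┃  
            ┠────────────────────────────────────┨·┃  
            ┃          │Next:                    ┃━┛  
            ┃          │ ▒                       ┃    
            ┃          │▒▒▒                      ┃    
            ┃          │                         ┃    
            ┃          │                         ┃    
            ┃          │                         ┃    
            ┃          │Score:                   ┃    
            ┃          │0                        ┃    
            ┃          │                         ┃    


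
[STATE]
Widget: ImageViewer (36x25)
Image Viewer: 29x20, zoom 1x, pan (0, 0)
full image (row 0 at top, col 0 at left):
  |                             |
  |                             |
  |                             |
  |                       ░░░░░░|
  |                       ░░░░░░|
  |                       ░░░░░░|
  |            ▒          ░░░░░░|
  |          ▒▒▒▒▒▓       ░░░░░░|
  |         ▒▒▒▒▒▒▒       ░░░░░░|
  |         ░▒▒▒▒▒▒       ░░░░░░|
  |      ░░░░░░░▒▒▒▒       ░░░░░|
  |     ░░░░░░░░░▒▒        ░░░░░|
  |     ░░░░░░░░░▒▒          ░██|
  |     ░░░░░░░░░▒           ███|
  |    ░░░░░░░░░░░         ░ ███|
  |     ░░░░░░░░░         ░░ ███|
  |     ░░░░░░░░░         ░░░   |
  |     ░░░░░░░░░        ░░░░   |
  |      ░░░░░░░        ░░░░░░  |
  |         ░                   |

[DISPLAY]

                                    
                                    
                                    
                       ░░░░░░       
                       ░░░░░░       
                       ░░░░░░       
            ▒          ░░░░░░       
          ▒▒▒▒▒▓       ░░░░░░       
         ▒▒▒▒▒▒▒       ░░░░░░       
         ░▒▒▒▒▒▒       ░░░░░░       
      ░░░░░░░▒▒▒▒       ░░░░░       
     ░░░░░░░░░▒▒        ░░░░░       
     ░░░░░░░░░▒▒          ░██       
     ░░░░░░░░░▒           ███       
    ░░░░░░░░░░░         ░ ███       
     ░░░░░░░░░         ░░ ███       
     ░░░░░░░░░         ░░░          
     ░░░░░░░░░        ░░░░          
      ░░░░░░░        ░░░░░░         
         ░                          
                                    
                                    
                                    
                                    
                                    


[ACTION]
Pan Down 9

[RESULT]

         ░▒▒▒▒▒▒       ░░░░░░       
      ░░░░░░░▒▒▒▒       ░░░░░       
     ░░░░░░░░░▒▒        ░░░░░       
     ░░░░░░░░░▒▒          ░██       
     ░░░░░░░░░▒           ███       
    ░░░░░░░░░░░         ░ ███       
     ░░░░░░░░░         ░░ ███       
     ░░░░░░░░░         ░░░          
     ░░░░░░░░░        ░░░░          
      ░░░░░░░        ░░░░░░         
         ░                          
                                    
                                    
                                    
                                    
                                    
                                    
                                    
                                    
                                    
                                    
                                    
                                    
                                    
                                    


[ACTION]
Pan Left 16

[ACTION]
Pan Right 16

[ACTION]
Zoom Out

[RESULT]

       ░░░░░░                       
▒       ░░░░░                       
        ░░░░░                       
          ░██                       
          ███                       
        ░ ███                       
       ░░ ███                       
       ░░░                          
      ░░░░                          
     ░░░░░░                         
                                    
                                    
                                    
                                    
                                    
                                    
                                    
                                    
                                    
                                    
                                    
                                    
                                    
                                    
                                    


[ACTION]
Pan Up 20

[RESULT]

                                    
                                    
                                    
       ░░░░░░                       
       ░░░░░░                       
       ░░░░░░                       
       ░░░░░░                       
       ░░░░░░                       
       ░░░░░░                       
       ░░░░░░                       
▒       ░░░░░                       
        ░░░░░                       
          ░██                       
          ███                       
        ░ ███                       
       ░░ ███                       
       ░░░                          
      ░░░░                          
     ░░░░░░                         
                                    
                                    
                                    
                                    
                                    
                                    


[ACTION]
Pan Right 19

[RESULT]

                                    
                                    
                                    
                                    
                                    
                                    
                                    
                                    
                                    
                                    
                                    
                                    
                                    
                                    
                                    
                                    
                                    
                                    
                                    
                                    
                                    
                                    
                                    
                                    
                                    
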